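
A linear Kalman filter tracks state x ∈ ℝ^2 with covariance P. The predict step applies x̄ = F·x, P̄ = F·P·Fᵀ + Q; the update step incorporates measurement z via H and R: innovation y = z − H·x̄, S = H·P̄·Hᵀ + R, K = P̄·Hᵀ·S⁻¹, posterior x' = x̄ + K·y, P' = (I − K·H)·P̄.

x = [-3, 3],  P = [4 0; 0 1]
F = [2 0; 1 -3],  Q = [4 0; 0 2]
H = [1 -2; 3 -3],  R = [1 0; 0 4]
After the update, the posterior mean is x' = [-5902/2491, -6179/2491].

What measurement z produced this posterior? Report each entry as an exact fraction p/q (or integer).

x̄ = F·x = [-6, -12]
P̄ = F·P·Fᵀ + Q = [20 8; 8 15]
S = H·P̄·Hᵀ + R = [49 78; 78 175]
K = P̄·Hᵀ·S⁻¹ = [-2108/2491 1452/2491; -2212/2491 687/2491]
x' − x̄ = [9044/2491, 23713/2491] = K·y
y = (KᵀK)⁻¹·Kᵀ·(x' − x̄) = [-16, -17]
z = y + H·x̄ = [-16, -17] + [18, 18] = [2, 1]

z = [2, 1]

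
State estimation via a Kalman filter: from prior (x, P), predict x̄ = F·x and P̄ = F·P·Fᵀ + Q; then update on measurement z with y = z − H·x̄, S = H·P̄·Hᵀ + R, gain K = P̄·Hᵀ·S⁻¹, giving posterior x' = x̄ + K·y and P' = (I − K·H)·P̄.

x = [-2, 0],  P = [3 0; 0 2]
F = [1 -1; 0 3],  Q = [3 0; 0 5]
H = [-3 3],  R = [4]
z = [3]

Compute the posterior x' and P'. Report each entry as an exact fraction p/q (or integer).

x̄ = F·x = [-2, 0]
P̄ = F·P·Fᵀ + Q = [8 -6; -6 23]
y = z − H·x̄ = [-3]
S = H·P̄·Hᵀ + R = [391]
K = P̄·Hᵀ·S⁻¹ = [-42/391; 87/391]
x' = x̄ + K·y = [-656/391, -261/391]
P' = (I − K·H)·P̄ = [1364/391 1308/391; 1308/391 1424/391]

x' = [-656/391, -261/391]
P' = [1364/391 1308/391; 1308/391 1424/391]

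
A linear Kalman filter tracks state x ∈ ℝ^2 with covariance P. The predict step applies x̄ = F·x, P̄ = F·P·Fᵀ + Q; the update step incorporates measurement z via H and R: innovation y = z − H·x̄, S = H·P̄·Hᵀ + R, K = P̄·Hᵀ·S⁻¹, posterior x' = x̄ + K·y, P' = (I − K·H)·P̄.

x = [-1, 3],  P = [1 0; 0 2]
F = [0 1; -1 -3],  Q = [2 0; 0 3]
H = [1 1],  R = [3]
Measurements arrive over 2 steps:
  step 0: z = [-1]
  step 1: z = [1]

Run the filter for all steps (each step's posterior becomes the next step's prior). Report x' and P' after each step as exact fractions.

step 0: x' = [43/17, -72/17], P' = [64/17 -70/17; -70/17 118/17]
step 1: x' = [-18/7, 59/14], P' = [310/49 -719/98; -719/98 4295/392]

step 0: x̄ = F·x = [3, -8]
step 0: P̄ = F·P·Fᵀ + Q = [4 -6; -6 22]
step 0: y = z − H·x̄ = [4]
step 0: S = H·P̄·Hᵀ + R = [17]
step 0: K = P̄·Hᵀ·S⁻¹ = [-2/17; 16/17]
step 0: x' = x̄ + K·y = [43/17, -72/17]
step 0: P' = (I − K·H)·P̄ = [64/17 -70/17; -70/17 118/17]
step 1: x̄ = F·x = [-72/17, 173/17]
step 1: P̄ = F·P·Fᵀ + Q = [152/17 -284/17; -284/17 757/17]
step 1: y = z − H·x̄ = [-84/17]
step 1: S = H·P̄·Hᵀ + R = [392/17]
step 1: K = P̄·Hᵀ·S⁻¹ = [-33/98; 473/392]
step 1: x' = x̄ + K·y = [-18/7, 59/14]
step 1: P' = (I − K·H)·P̄ = [310/49 -719/98; -719/98 4295/392]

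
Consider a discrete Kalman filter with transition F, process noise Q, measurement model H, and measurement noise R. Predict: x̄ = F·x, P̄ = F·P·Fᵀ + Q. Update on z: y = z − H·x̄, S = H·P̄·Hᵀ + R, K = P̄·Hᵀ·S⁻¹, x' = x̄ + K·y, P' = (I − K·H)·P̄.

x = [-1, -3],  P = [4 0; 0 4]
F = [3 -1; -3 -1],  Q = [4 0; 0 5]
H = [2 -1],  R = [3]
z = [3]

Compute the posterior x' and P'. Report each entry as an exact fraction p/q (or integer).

x̄ = F·x = [0, 6]
P̄ = F·P·Fᵀ + Q = [44 -32; -32 45]
y = z − H·x̄ = [9]
S = H·P̄·Hᵀ + R = [352]
K = P̄·Hᵀ·S⁻¹ = [15/44; -109/352]
x' = x̄ + K·y = [135/44, 1131/352]
P' = (I − K·H)·P̄ = [34/11 227/44; 227/44 3959/352]

x' = [135/44, 1131/352]
P' = [34/11 227/44; 227/44 3959/352]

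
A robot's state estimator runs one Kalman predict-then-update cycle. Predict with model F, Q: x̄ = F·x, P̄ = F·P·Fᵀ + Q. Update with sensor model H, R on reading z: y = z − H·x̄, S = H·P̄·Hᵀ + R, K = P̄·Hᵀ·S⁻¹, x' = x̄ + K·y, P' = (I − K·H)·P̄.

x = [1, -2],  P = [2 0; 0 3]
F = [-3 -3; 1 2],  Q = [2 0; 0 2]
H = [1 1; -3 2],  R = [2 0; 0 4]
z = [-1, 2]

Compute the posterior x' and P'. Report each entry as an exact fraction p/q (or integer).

x' = [-864/1003, -361/1003]
P' = [1244/3009 608/3009; 608/3009 2000/3009]

x̄ = F·x = [3, -3]
P̄ = F·P·Fᵀ + Q = [47 -24; -24 16]
y = z − H·x̄ = [-1, 17]
S = H·P̄·Hᵀ + R = [17 -85; -85 779]
K = P̄·Hᵀ·S⁻¹ = [926/3009 -37/177; 1304/3009 32/177]
x' = x̄ + K·y = [-864/1003, -361/1003]
P' = (I − K·H)·P̄ = [1244/3009 608/3009; 608/3009 2000/3009]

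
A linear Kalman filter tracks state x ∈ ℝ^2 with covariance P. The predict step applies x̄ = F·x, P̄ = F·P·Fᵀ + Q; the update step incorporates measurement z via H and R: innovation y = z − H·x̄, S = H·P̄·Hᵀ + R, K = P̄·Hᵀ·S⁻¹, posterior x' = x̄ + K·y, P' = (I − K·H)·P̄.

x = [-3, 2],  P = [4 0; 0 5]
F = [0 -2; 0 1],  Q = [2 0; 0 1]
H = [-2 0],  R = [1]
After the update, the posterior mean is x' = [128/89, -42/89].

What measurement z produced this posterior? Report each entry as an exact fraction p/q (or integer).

x̄ = F·x = [-4, 2]
P̄ = F·P·Fᵀ + Q = [22 -10; -10 6]
S = H·P̄·Hᵀ + R = [89]
K = P̄·Hᵀ·S⁻¹ = [-44/89; 20/89]
x' − x̄ = [484/89, -220/89] = K·y
y = (KᵀK)⁻¹·Kᵀ·(x' − x̄) = [-11]
z = y + H·x̄ = [-11] + [8] = [-3]

z = [-3]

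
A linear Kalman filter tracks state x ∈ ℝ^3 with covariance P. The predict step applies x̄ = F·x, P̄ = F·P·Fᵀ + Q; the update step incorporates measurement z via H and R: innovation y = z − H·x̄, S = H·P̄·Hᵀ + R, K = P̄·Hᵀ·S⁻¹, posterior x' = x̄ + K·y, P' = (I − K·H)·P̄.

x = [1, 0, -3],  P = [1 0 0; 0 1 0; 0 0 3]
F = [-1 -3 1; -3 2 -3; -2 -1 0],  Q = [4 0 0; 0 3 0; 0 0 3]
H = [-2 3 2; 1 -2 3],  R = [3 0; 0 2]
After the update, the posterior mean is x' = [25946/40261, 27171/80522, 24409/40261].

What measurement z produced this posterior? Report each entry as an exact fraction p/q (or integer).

x̄ = F·x = [-4, 6, -2]
P̄ = F·P·Fᵀ + Q = [17 -12 5; -12 43 4; 5 4 8]
S = H·P̄·Hᵀ + R = [642 -328; -328 293]
K = P̄·Hᵀ·S⁻¹ = [394/40261 8136/40261; 18965/80522 -1202/40261; 6081/40261 9693/40261]
x' − x̄ = [186990/40261, -455961/80522, 104931/40261] = K·y
y = (KᵀK)⁻¹·Kᵀ·(x' − x̄) = [-21, 24]
z = y + H·x̄ = [-21, 24] + [22, -22] = [1, 2]

z = [1, 2]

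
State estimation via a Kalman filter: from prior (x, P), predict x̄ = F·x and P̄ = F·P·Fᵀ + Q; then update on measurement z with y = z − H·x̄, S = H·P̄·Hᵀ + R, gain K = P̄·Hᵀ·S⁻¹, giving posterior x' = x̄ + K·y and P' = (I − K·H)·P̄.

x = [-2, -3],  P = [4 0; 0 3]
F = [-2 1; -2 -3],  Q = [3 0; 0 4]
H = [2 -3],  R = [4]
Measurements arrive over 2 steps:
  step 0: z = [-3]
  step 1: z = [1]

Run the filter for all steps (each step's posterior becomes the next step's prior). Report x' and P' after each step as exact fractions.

step 0: x̄ = F·x = [1, 13]
step 0: P̄ = F·P·Fᵀ + Q = [22 7; 7 47]
step 0: y = z − H·x̄ = [34]
step 0: S = H·P̄·Hᵀ + R = [431]
step 0: K = P̄·Hᵀ·S⁻¹ = [23/431; -127/431]
step 0: x' = x̄ + K·y = [1213/431, 1285/431]
step 0: P' = (I − K·H)·P̄ = [8953/431 5938/431; 5938/431 4128/431]
step 1: x̄ = F·x = [-1141/431, -6281/431]
step 1: P̄ = F·P·Fᵀ + Q = [17481/431 47180/431; 47180/431 145944/431]
step 1: y = z − H·x̄ = [-16130/431]
step 1: S = H·P̄·Hᵀ + R = [818984/431]
step 1: K = P̄·Hᵀ·S⁻¹ = [-53289/409492; -42934/102373]
step 1: x' = x̄ + K·y = [455129/204746, 114897/102373]
step 1: P' = (I − K·H)·P̄ = [1715655/204746 589648/102373; 589648/102373 450344/102373]

step 0: x' = [1213/431, 1285/431], P' = [8953/431 5938/431; 5938/431 4128/431]
step 1: x' = [455129/204746, 114897/102373], P' = [1715655/204746 589648/102373; 589648/102373 450344/102373]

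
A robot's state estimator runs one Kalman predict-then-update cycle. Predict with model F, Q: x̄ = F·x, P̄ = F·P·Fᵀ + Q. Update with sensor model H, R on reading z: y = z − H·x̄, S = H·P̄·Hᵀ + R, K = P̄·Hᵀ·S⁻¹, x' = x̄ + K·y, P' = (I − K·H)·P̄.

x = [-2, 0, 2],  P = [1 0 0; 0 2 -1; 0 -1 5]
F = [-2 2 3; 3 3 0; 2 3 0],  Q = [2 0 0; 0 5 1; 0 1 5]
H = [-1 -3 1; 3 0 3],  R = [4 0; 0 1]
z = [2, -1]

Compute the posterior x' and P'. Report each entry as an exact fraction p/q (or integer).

x' = [69638/15809, -60668/15809, -74548/15809]
P' = [953275/63236 -161823/15809 -947429/63236; -161823/15809 116796/15809 161461/15809; -947429/63236 161461/15809 948587/63236]

x̄ = F·x = [10, -6, -4]
P̄ = F·P·Fᵀ + Q = [47 -3 -1; -3 32 25; -1 25 27]
y = z − H·x̄ = [-2, -19]
S = H·P̄·Hᵀ + R = [200 -258; -258 649]
K = P̄·Hᵀ·S⁻¹ = [10293/63236 8769/31618; -6776/15809 -1086/15809; -10379/63236 1737/31618]
x' = x̄ + K·y = [69638/15809, -60668/15809, -74548/15809]
P' = (I − K·H)·P̄ = [953275/63236 -161823/15809 -947429/63236; -161823/15809 116796/15809 161461/15809; -947429/63236 161461/15809 948587/63236]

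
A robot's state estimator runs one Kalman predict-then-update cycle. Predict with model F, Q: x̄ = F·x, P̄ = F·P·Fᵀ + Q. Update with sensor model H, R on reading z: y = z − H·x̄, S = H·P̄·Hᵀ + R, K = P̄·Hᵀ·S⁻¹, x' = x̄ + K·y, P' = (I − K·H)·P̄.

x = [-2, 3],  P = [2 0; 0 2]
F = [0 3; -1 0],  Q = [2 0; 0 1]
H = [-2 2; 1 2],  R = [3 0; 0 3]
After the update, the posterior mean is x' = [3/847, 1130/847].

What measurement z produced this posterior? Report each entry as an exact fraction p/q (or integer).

z = [3, 2]

x̄ = F·x = [9, 2]
P̄ = F·P·Fᵀ + Q = [20 0; 0 3]
S = H·P̄·Hᵀ + R = [95 -28; -28 35]
K = P̄·Hᵀ·S⁻¹ = [-40/121 260/847; 18/121 246/847]
x' − x̄ = [-7620/847, -564/847] = K·y
y = (KᵀK)⁻¹·Kᵀ·(x' − x̄) = [17, -11]
z = y + H·x̄ = [17, -11] + [-14, 13] = [3, 2]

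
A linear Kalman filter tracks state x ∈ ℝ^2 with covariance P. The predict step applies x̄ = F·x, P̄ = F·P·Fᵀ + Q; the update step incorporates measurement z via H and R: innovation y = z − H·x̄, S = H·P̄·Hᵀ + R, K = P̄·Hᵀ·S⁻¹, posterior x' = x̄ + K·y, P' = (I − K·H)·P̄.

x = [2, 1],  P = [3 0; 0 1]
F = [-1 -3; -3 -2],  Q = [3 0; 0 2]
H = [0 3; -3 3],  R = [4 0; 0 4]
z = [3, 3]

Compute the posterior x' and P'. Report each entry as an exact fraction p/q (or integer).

x' = [-2200/11861, 10169/11861]
P' = [9840/11861 4980/11861; 4980/11861 5124/11861]

x̄ = F·x = [-5, -8]
P̄ = F·P·Fᵀ + Q = [15 15; 15 33]
y = z − H·x̄ = [27, 12]
S = H·P̄·Hᵀ + R = [301 162; 162 166]
K = P̄·Hᵀ·S⁻¹ = [3735/11861 -3645/11861; 3843/11861 108/11861]
x' = x̄ + K·y = [-2200/11861, 10169/11861]
P' = (I − K·H)·P̄ = [9840/11861 4980/11861; 4980/11861 5124/11861]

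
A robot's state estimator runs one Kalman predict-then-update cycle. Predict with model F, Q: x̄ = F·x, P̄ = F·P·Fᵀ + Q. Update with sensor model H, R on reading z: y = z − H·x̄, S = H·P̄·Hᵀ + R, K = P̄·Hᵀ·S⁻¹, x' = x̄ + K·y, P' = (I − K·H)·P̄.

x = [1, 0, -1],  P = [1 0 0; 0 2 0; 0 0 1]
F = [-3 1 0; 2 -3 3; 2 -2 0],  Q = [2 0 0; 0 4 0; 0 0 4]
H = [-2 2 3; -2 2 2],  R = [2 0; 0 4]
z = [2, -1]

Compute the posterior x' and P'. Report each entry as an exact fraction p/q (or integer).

x̄ = F·x = [-3, -1, 2]
P̄ = F·P·Fᵀ + Q = [13 -12 -10; -12 35 16; -10 16 16]
y = z − H·x̄ = [-8, -9]
S = H·P̄·Hᵀ + R = [746 644; 644 564]
K = P̄·Hᵀ·S⁻¹ = [-5/751 -175/1502; -132/751 637/1502; 288/751 -217/751]
x' = x̄ + K·y = [-2851/1502, -5123/1502, 1151/751]
P' = (I − K·H)·P̄ = [3238/751 2723/751 340/751; 2723/751 4898/751 -1538/751; 340/751 -1538/751 1444/751]

x' = [-2851/1502, -5123/1502, 1151/751]
P' = [3238/751 2723/751 340/751; 2723/751 4898/751 -1538/751; 340/751 -1538/751 1444/751]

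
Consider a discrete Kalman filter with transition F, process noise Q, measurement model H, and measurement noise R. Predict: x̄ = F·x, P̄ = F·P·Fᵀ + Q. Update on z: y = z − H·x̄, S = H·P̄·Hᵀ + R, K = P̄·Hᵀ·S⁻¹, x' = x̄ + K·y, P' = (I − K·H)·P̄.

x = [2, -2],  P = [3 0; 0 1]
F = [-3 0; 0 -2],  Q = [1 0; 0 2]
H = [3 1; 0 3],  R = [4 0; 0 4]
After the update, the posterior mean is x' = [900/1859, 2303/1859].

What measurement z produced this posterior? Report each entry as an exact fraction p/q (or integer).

z = [3, 3]

x̄ = F·x = [-6, 4]
P̄ = F·P·Fᵀ + Q = [28 0; 0 6]
S = H·P̄·Hᵀ + R = [262 18; 18 58]
K = P̄·Hᵀ·S⁻¹ = [609/1859 -189/1859; 3/1859 576/1859]
x' − x̄ = [12054/1859, -5133/1859] = K·y
y = (KᵀK)⁻¹·Kᵀ·(x' − x̄) = [17, -9]
z = y + H·x̄ = [17, -9] + [-14, 12] = [3, 3]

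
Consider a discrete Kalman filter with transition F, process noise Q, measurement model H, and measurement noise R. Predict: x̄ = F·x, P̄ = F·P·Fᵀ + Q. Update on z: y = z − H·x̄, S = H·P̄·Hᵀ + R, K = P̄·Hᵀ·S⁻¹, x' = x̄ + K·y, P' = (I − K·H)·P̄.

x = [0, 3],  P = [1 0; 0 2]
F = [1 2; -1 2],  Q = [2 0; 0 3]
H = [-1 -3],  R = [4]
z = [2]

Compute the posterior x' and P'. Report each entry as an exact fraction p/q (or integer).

x' = [158/165, -128/165]
P' = [791/165 -221/165; -221/165 131/165]

x̄ = F·x = [6, 6]
P̄ = F·P·Fᵀ + Q = [11 7; 7 12]
y = z − H·x̄ = [26]
S = H·P̄·Hᵀ + R = [165]
K = P̄·Hᵀ·S⁻¹ = [-32/165; -43/165]
x' = x̄ + K·y = [158/165, -128/165]
P' = (I − K·H)·P̄ = [791/165 -221/165; -221/165 131/165]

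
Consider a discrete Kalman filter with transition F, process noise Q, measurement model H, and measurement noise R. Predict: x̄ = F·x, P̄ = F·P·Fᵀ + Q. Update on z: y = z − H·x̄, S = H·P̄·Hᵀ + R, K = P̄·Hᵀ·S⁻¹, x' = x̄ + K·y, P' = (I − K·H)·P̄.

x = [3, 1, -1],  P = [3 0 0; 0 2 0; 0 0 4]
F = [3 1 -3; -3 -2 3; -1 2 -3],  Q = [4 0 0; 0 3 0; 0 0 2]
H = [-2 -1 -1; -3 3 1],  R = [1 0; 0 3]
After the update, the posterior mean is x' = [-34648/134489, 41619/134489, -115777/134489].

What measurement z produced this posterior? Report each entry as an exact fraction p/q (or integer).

x̄ = F·x = [13, -14, 2]
P̄ = F·P·Fᵀ + Q = [69 -67 31; -67 74 -35; 31 -35 49]
S = H·P̄·Hᵀ + R = [186 515; 515 2149]
K = P̄·Hᵀ·S⁻¹ = [-25043/134489 -17592/134489; 4335/134489 23243/134489; -86589/134489 11426/134489]
x' − x̄ = [-1783005/134489, 1924465/134489, -384755/134489] = K·y
y = (KᵀK)⁻¹·Kᵀ·(x' − x̄) = [15, 80]
z = y + H·x̄ = [15, 80] + [-14, -79] = [1, 1]

z = [1, 1]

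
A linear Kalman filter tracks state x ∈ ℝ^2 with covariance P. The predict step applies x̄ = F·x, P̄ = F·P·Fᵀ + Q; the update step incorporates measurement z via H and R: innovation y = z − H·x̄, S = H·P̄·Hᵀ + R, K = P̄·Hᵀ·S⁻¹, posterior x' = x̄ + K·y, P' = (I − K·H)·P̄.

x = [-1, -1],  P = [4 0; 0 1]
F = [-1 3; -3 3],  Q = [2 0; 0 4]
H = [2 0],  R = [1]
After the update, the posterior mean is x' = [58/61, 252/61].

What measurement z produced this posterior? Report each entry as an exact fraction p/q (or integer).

x̄ = F·x = [-2, 0]
P̄ = F·P·Fᵀ + Q = [15 21; 21 49]
S = H·P̄·Hᵀ + R = [61]
K = P̄·Hᵀ·S⁻¹ = [30/61; 42/61]
x' − x̄ = [180/61, 252/61] = K·y
y = (KᵀK)⁻¹·Kᵀ·(x' − x̄) = [6]
z = y + H·x̄ = [6] + [-4] = [2]

z = [2]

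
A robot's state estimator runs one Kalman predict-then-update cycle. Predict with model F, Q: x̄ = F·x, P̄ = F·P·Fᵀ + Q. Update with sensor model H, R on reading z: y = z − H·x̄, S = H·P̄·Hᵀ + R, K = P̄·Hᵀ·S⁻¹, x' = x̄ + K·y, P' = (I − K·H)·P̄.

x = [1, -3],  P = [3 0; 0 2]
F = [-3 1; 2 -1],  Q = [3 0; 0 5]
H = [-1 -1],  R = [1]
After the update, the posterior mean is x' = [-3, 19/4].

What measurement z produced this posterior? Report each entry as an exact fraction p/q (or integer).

x̄ = F·x = [-6, 5]
P̄ = F·P·Fᵀ + Q = [32 -20; -20 19]
S = H·P̄·Hᵀ + R = [12]
K = P̄·Hᵀ·S⁻¹ = [-1; 1/12]
x' − x̄ = [3, -1/4] = K·y
y = (KᵀK)⁻¹·Kᵀ·(x' − x̄) = [-3]
z = y + H·x̄ = [-3] + [1] = [-2]

z = [-2]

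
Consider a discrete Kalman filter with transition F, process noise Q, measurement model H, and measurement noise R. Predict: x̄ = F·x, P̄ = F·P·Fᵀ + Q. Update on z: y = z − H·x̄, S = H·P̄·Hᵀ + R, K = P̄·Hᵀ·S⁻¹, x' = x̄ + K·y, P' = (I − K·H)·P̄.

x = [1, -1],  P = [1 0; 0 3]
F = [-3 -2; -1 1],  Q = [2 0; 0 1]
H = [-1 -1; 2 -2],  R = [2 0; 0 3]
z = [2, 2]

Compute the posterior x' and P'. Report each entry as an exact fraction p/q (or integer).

x' = [-283/510, -1613/1020]
P' = [163/255 64/255; 64/255 299/510]

x̄ = F·x = [-1, -2]
P̄ = F·P·Fᵀ + Q = [23 -3; -3 5]
y = z − H·x̄ = [-1, 0]
S = H·P̄·Hᵀ + R = [24 -36; -36 139]
K = P̄·Hᵀ·S⁻¹ = [-227/510 22/85; -427/1020 -19/85]
x' = x̄ + K·y = [-283/510, -1613/1020]
P' = (I − K·H)·P̄ = [163/255 64/255; 64/255 299/510]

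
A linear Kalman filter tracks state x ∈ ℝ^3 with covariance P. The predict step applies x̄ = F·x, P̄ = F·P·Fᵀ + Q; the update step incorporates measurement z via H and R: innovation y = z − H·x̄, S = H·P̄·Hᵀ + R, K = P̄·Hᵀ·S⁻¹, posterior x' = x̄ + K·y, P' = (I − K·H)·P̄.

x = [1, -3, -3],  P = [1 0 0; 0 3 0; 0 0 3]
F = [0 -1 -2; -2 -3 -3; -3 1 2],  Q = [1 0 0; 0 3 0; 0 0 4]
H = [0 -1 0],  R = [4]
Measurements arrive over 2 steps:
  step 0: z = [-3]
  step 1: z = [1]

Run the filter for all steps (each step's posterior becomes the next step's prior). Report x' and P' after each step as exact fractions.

step 0: x̄ = F·x = [9, 16, -12]
step 0: P̄ = F·P·Fᵀ + Q = [16 27 -15; 27 61 -21; -15 -21 28]
step 0: y = z − H·x̄ = [13]
step 0: S = H·P̄·Hᵀ + R = [65]
step 0: K = P̄·Hᵀ·S⁻¹ = [-27/65; -61/65; 21/65]
step 0: x' = x̄ + K·y = [18/5, 19/5, -39/5]
step 0: P' = (I − K·H)·P̄ = [311/65 108/65 -408/65; 108/65 244/65 -84/65; -408/65 -84/65 1379/65]
step 1: x̄ = F·x = [59/5, 24/5, -113/5]
step 1: P̄ = F·P·Fᵀ + Q = [5489/65 6834/65 -7548/65; 6834/65 10934/65 -7668/65; -7548/65 -7668/65 12731/65]
step 1: y = z − H·x̄ = [29/5]
step 1: S = H·P̄·Hᵀ + R = [11194/65]
step 1: K = P̄·Hᵀ·S⁻¹ = [-3417/5597; -5467/5597; 3834/5597]
step 1: x' = x̄ + K·y = [1594/193, -167/193, -3595/193]
step 1: P' = (I − K·H)·P̄ = [113387/5597 13668/5597 -246840/5597; 13668/5597 21868/5597 -15336/5597; -246840/5597 -15336/5597 643943/5597]

step 0: x' = [18/5, 19/5, -39/5], P' = [311/65 108/65 -408/65; 108/65 244/65 -84/65; -408/65 -84/65 1379/65]
step 1: x' = [1594/193, -167/193, -3595/193], P' = [113387/5597 13668/5597 -246840/5597; 13668/5597 21868/5597 -15336/5597; -246840/5597 -15336/5597 643943/5597]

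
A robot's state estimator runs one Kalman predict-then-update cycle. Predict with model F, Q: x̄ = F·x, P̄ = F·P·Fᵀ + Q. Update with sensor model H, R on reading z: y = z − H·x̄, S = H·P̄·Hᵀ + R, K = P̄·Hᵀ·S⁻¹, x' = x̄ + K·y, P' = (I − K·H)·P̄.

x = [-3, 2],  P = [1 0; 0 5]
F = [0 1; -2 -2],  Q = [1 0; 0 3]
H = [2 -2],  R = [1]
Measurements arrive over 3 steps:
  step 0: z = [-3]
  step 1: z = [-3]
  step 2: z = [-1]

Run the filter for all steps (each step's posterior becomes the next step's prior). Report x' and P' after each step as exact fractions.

step 0: x̄ = F·x = [2, 2]
step 0: P̄ = F·P·Fᵀ + Q = [6 -10; -10 27]
step 0: y = z − H·x̄ = [-3]
step 0: S = H·P̄·Hᵀ + R = [213]
step 0: K = P̄·Hᵀ·S⁻¹ = [32/213; -74/213]
step 0: x' = x̄ + K·y = [110/71, 216/71]
step 0: P' = (I − K·H)·P̄ = [254/213 238/213; 238/213 275/213]
step 1: x̄ = F·x = [216/71, -652/71]
step 1: P̄ = F·P·Fᵀ + Q = [488/213 -342/71; -342/71 1553/71]
step 1: y = z − H·x̄ = [-1949/71]
step 1: S = H·P̄·Hᵀ + R = [29009/213]
step 1: K = P̄·Hᵀ·S⁻¹ = [3028/29009; -11370/29009]
step 1: x' = x̄ + K·y = [5132/29009, 45722/29009]
step 1: P' = (I − K·H)·P̄ = [23416/29009 21902/29009; 21902/29009 27587/29009]
step 2: x̄ = F·x = [45722/29009, -101708/29009]
step 2: P̄ = F·P·Fᵀ + Q = [56596/29009 -98978/29009; -98978/29009 466255/29009]
step 2: y = z − H·x̄ = [-323869/29009]
step 2: S = H·P̄·Hᵀ + R = [2912237/29009]
step 2: K = P̄·Hᵀ·S⁻¹ = [311148/2912237; -1130466/2912237]
step 2: x' = x̄ + K·y = [1116278/2912237, 2410462/2912237]
step 2: P' = (I − K·H)·P̄ = [2344372/2912237 2188798/2912237; 2188798/2912237 2754031/2912237]

step 0: x' = [110/71, 216/71], P' = [254/213 238/213; 238/213 275/213]
step 1: x' = [5132/29009, 45722/29009], P' = [23416/29009 21902/29009; 21902/29009 27587/29009]
step 2: x' = [1116278/2912237, 2410462/2912237], P' = [2344372/2912237 2188798/2912237; 2188798/2912237 2754031/2912237]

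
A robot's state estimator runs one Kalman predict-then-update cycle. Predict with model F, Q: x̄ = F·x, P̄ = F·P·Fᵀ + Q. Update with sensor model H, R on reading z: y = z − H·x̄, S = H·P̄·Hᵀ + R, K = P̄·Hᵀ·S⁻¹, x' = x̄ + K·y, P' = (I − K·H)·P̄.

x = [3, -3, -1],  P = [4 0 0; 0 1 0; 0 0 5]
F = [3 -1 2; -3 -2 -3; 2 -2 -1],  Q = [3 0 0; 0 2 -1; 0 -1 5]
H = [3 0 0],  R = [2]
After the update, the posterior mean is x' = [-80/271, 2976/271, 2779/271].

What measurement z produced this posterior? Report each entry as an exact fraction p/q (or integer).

x̄ = F·x = [10, 0, 13]
P̄ = F·P·Fᵀ + Q = [60 -64 16; -64 87 -6; 16 -6 30]
S = H·P̄·Hᵀ + R = [542]
K = P̄·Hᵀ·S⁻¹ = [90/271; -96/271; 24/271]
x' − x̄ = [-2790/271, 2976/271, -744/271] = K·y
y = (KᵀK)⁻¹·Kᵀ·(x' − x̄) = [-31]
z = y + H·x̄ = [-31] + [30] = [-1]

z = [-1]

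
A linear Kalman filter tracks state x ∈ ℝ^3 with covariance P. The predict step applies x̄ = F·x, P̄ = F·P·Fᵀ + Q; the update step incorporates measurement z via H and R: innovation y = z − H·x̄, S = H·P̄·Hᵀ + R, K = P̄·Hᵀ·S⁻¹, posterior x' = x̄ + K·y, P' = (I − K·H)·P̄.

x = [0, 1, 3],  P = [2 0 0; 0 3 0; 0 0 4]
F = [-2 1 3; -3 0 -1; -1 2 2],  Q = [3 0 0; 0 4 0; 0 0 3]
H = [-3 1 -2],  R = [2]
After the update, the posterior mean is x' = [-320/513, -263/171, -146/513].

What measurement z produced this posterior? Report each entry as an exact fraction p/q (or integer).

x̄ = F·x = [10, -3, 8]
P̄ = F·P·Fᵀ + Q = [50 0 34; 0 26 -2; 34 -2 33]
S = H·P̄·Hᵀ + R = [1026]
K = P̄·Hᵀ·S⁻¹ = [-109/513; 5/171; -85/513]
x' − x̄ = [-5450/513, 250/171, -4250/513] = K·y
y = (KᵀK)⁻¹·Kᵀ·(x' − x̄) = [50]
z = y + H·x̄ = [50] + [-49] = [1]

z = [1]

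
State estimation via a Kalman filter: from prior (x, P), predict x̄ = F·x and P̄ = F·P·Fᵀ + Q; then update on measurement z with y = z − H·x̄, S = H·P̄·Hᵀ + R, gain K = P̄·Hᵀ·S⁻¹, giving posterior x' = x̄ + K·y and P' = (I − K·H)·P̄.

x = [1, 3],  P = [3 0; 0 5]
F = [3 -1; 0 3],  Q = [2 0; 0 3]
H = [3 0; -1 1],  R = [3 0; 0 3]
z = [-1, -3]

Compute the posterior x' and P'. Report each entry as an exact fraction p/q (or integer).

x' = [-921/4642, -5496/2321]
P' = [1509/4642 681/2321; 681/2321 7107/2321]

x̄ = F·x = [0, 9]
P̄ = F·P·Fᵀ + Q = [34 -15; -15 48]
y = z − H·x̄ = [-1, -12]
S = H·P̄·Hᵀ + R = [309 -147; -147 115]
K = P̄·Hᵀ·S⁻¹ = [1509/4642 -49/4642; 681/2321 2142/2321]
x' = x̄ + K·y = [-921/4642, -5496/2321]
P' = (I − K·H)·P̄ = [1509/4642 681/2321; 681/2321 7107/2321]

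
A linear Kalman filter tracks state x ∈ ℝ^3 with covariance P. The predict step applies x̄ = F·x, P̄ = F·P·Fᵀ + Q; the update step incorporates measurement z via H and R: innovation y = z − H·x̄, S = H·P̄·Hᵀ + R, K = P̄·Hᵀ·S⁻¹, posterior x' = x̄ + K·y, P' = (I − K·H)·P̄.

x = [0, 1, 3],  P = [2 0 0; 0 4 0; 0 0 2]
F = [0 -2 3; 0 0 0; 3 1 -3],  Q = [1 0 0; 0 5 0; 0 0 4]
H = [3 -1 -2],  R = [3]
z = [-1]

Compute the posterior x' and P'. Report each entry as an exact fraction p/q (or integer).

x' = [-289/811, 190/811, -180/811]
P' = [3736/811 785/811 4976/811; 785/811 4030/811 -830/811; 4976/811 -830/811 8128/811]

x̄ = F·x = [7, 0, -8]
P̄ = F·P·Fᵀ + Q = [35 0 -26; 0 5 0; -26 0 44]
y = z − H·x̄ = [-38]
S = H·P̄·Hᵀ + R = [811]
K = P̄·Hᵀ·S⁻¹ = [157/811; -5/811; -166/811]
x' = x̄ + K·y = [-289/811, 190/811, -180/811]
P' = (I − K·H)·P̄ = [3736/811 785/811 4976/811; 785/811 4030/811 -830/811; 4976/811 -830/811 8128/811]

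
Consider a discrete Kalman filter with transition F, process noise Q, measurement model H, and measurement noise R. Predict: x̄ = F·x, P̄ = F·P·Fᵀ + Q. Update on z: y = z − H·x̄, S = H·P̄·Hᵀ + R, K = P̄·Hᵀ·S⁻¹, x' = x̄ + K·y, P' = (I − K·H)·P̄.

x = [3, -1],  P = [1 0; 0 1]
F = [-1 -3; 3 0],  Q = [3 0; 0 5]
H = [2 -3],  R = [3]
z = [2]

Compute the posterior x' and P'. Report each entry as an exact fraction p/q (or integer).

x' = [145/31, 561/217]
P' = [228/31 147/31; 147/31 734/217]

x̄ = F·x = [0, 9]
P̄ = F·P·Fᵀ + Q = [13 -3; -3 14]
y = z − H·x̄ = [29]
S = H·P̄·Hᵀ + R = [217]
K = P̄·Hᵀ·S⁻¹ = [5/31; -48/217]
x' = x̄ + K·y = [145/31, 561/217]
P' = (I − K·H)·P̄ = [228/31 147/31; 147/31 734/217]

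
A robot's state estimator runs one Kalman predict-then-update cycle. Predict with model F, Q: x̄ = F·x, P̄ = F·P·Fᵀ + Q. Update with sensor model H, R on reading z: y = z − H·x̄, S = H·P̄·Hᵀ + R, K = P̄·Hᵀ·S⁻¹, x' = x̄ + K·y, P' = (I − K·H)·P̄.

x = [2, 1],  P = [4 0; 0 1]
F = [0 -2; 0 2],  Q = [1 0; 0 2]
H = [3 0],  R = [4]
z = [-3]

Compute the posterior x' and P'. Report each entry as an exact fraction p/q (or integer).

x' = [-53/49, 62/49]
P' = [20/49 -16/49; -16/49 150/49]

x̄ = F·x = [-2, 2]
P̄ = F·P·Fᵀ + Q = [5 -4; -4 6]
y = z − H·x̄ = [3]
S = H·P̄·Hᵀ + R = [49]
K = P̄·Hᵀ·S⁻¹ = [15/49; -12/49]
x' = x̄ + K·y = [-53/49, 62/49]
P' = (I − K·H)·P̄ = [20/49 -16/49; -16/49 150/49]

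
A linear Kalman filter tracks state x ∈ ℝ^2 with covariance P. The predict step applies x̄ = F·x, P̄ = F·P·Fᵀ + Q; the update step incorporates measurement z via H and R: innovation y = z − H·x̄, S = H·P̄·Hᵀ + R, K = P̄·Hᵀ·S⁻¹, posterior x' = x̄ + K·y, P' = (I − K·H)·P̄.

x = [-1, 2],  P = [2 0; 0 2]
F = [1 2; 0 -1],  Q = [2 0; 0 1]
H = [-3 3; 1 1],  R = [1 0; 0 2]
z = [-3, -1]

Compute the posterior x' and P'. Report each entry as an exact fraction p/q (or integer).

x̄ = F·x = [3, -2]
P̄ = F·P·Fᵀ + Q = [12 -4; -4 3]
y = z − H·x̄ = [12, -2]
S = H·P̄·Hᵀ + R = [208 -27; -27 9]
K = P̄·Hᵀ·S⁻¹ = [-24/127 368/1143; 18/127 359/1143]
x' = x̄ + K·y = [101/1143, -1060/1143]
P' = (I − K·H)·P̄ = [404/1143 332/1143; 332/1143 386/1143]

x' = [101/1143, -1060/1143]
P' = [404/1143 332/1143; 332/1143 386/1143]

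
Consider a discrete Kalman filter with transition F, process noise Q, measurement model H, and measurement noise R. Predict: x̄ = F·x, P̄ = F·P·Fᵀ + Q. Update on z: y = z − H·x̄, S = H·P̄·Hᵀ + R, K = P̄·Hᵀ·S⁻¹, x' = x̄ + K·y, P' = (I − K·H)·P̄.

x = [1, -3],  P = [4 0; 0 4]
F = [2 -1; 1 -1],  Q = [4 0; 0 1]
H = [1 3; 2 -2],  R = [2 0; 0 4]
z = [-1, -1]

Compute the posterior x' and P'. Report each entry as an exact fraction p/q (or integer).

x' = [-851/1349, -67/1349]
P' = [840/1349 -48/1349; -48/1349 234/1349]

x̄ = F·x = [5, 4]
P̄ = F·P·Fᵀ + Q = [24 12; 12 9]
y = z − H·x̄ = [-18, -3]
S = H·P̄·Hᵀ + R = [179 42; 42 40]
K = P̄·Hᵀ·S⁻¹ = [348/1349 444/1349; 327/1349 -141/1349]
x' = x̄ + K·y = [-851/1349, -67/1349]
P' = (I − K·H)·P̄ = [840/1349 -48/1349; -48/1349 234/1349]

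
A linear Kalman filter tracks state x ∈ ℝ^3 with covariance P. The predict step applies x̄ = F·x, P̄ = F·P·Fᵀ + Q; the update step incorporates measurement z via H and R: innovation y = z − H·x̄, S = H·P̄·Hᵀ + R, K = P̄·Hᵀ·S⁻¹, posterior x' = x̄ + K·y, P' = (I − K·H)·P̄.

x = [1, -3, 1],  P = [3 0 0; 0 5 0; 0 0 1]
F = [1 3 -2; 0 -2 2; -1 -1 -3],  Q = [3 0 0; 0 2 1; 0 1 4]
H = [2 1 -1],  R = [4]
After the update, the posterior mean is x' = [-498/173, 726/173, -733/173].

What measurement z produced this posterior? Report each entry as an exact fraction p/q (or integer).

z = [3]

x̄ = F·x = [-10, 8, -1]
P̄ = F·P·Fᵀ + Q = [55 -34 -12; -34 26 5; -12 5 21]
S = H·P̄·Hᵀ + R = [173]
K = P̄·Hᵀ·S⁻¹ = [88/173; -47/173; -40/173]
x' − x̄ = [1232/173, -658/173, -560/173] = K·y
y = (KᵀK)⁻¹·Kᵀ·(x' − x̄) = [14]
z = y + H·x̄ = [14] + [-11] = [3]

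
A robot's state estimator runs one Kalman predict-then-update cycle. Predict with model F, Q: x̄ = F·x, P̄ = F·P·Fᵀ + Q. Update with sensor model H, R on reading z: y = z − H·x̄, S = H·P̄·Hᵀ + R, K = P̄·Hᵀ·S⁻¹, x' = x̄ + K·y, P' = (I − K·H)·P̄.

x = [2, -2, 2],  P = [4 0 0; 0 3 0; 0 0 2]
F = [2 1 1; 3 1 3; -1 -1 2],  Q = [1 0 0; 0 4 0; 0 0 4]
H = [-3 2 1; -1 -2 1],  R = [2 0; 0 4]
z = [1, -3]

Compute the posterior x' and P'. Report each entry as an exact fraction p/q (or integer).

x̄ = F·x = [4, 10, 4]
P̄ = F·P·Fᵀ + Q = [22 33 -7; 33 61 -3; -7 -3 19]
y = z − H·x̄ = [-11, 17]
S = H·P̄·Hᵀ + R = [97 1; 1 447]
K = P̄·Hᵀ·S⁻¹ = [-1517/21679 -4604/21679; 4549/21679 -7673/21679; 7583/21679 1535/21679]
x' = x̄ + K·y = [25135/21679, 36310/21679, 29398/21679]
P' = (I − K·H)·P̄ = [28939/21679 18315/21679 47153/21679; 18315/21679 19105/21679 25833/21679; 47153/21679 25833/21679 104959/21679]

x' = [25135/21679, 36310/21679, 29398/21679]
P' = [28939/21679 18315/21679 47153/21679; 18315/21679 19105/21679 25833/21679; 47153/21679 25833/21679 104959/21679]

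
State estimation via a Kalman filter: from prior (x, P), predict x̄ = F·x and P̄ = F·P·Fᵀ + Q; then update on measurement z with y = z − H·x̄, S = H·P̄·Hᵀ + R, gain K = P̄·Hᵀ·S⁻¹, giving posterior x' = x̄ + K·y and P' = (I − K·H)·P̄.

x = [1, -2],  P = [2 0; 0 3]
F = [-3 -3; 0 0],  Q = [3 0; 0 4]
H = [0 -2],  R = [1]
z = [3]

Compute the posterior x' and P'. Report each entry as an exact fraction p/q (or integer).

x̄ = F·x = [3, 0]
P̄ = F·P·Fᵀ + Q = [48 0; 0 4]
y = z − H·x̄ = [3]
S = H·P̄·Hᵀ + R = [17]
K = P̄·Hᵀ·S⁻¹ = [0; -8/17]
x' = x̄ + K·y = [3, -24/17]
P' = (I − K·H)·P̄ = [48 0; 0 4/17]

x' = [3, -24/17]
P' = [48 0; 0 4/17]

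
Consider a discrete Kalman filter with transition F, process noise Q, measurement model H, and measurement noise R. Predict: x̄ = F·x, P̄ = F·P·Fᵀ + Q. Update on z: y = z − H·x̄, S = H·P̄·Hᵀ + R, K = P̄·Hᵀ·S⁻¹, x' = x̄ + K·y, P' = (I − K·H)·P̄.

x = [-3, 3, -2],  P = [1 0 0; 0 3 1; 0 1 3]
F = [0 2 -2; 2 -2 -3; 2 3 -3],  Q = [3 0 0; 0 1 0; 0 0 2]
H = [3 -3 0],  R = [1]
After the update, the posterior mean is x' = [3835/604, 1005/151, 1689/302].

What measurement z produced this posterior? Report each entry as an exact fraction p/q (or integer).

x̄ = F·x = [10, -6, 9]
P̄ = F·P·Fᵀ + Q = [19 4 24; 4 56 10; 24 10 42]
S = H·P̄·Hᵀ + R = [604]
K = P̄·Hᵀ·S⁻¹ = [45/604; -39/151; 21/302]
x' − x̄ = [-2205/604, 1911/151, -1029/302] = K·y
y = (KᵀK)⁻¹·Kᵀ·(x' − x̄) = [-49]
z = y + H·x̄ = [-49] + [48] = [-1]

z = [-1]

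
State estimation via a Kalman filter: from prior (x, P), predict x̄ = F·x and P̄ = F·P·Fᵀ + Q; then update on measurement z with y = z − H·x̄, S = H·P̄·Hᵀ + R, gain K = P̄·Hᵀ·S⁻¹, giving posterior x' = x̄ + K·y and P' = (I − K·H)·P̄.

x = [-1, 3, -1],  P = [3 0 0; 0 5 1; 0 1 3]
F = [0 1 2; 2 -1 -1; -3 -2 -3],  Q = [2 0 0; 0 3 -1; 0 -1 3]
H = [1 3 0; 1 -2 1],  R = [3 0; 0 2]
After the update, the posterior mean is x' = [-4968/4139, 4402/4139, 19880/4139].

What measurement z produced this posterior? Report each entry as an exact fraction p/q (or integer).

z = [3, 2]

x̄ = F·x = [1, -4, 0]
P̄ = F·P·Fᵀ + Q = [23 -14 -35; -14 25 5; -35 5 89]
S = H·P̄·Hᵀ + R = [167 -161; -161 180]
K = P̄·Hᵀ·S⁻¹ = [-844/4139 -387/4139; 1481/4139 -32/4139; 3484/4139 4128/4139]
x' − x̄ = [-9107/4139, 20958/4139, 19880/4139] = K·y
y = (KᵀK)⁻¹·Kᵀ·(x' − x̄) = [14, -7]
z = y + H·x̄ = [14, -7] + [-11, 9] = [3, 2]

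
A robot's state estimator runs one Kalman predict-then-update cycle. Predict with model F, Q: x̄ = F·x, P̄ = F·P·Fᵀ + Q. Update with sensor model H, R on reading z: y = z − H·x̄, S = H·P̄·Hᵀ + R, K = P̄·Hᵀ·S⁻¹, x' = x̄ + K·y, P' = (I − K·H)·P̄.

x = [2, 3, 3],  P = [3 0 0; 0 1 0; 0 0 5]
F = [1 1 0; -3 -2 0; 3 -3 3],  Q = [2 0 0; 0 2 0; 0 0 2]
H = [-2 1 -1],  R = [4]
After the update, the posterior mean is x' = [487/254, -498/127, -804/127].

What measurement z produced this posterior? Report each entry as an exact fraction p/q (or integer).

x̄ = F·x = [5, -12, 6]
P̄ = F·P·Fᵀ + Q = [6 -11 6; -11 33 -21; 6 -21 83]
S = H·P̄·Hᵀ + R = [254]
K = P̄·Hᵀ·S⁻¹ = [-29/254; 38/127; -58/127]
x' − x̄ = [-783/254, 1026/127, -1566/127] = K·y
y = (KᵀK)⁻¹·Kᵀ·(x' − x̄) = [27]
z = y + H·x̄ = [27] + [-28] = [-1]

z = [-1]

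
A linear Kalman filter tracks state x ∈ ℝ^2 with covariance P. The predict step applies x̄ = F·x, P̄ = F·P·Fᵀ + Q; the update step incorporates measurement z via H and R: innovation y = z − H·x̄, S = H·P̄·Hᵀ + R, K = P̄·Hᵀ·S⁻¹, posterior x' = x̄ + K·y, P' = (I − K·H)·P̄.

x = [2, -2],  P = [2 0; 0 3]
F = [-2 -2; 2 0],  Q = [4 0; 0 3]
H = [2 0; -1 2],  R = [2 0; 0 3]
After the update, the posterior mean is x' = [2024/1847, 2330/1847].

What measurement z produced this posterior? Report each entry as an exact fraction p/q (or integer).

z = [2, 1]

x̄ = F·x = [0, 4]
P̄ = F·P·Fᵀ + Q = [24 -8; -8 11]
S = H·P̄·Hᵀ + R = [98 -80; -80 103]
K = P̄·Hᵀ·S⁻¹ = [872/1847 -40/1847; 376/1847 830/1847]
x' − x̄ = [2024/1847, -5058/1847] = K·y
y = (KᵀK)⁻¹·Kᵀ·(x' − x̄) = [2, -7]
z = y + H·x̄ = [2, -7] + [0, 8] = [2, 1]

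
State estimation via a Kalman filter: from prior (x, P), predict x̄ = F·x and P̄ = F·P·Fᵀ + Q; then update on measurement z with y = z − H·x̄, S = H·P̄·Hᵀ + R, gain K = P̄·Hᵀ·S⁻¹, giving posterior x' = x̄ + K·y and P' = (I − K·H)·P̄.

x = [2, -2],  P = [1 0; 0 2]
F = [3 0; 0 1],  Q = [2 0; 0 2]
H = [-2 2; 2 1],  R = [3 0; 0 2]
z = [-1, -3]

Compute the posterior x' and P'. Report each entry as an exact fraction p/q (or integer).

x̄ = F·x = [6, -2]
P̄ = F·P·Fᵀ + Q = [11 0; 0 4]
y = z − H·x̄ = [15, -13]
S = H·P̄·Hᵀ + R = [63 -36; -36 50]
K = P̄·Hᵀ·S⁻¹ = [-154/927 33/103; 272/927 30/103]
x' = x̄ + K·y = [-203/309, -428/309]
P' = (I − K·H)·P̄ = [275/927 44/927; 44/927 452/927]

x' = [-203/309, -428/309]
P' = [275/927 44/927; 44/927 452/927]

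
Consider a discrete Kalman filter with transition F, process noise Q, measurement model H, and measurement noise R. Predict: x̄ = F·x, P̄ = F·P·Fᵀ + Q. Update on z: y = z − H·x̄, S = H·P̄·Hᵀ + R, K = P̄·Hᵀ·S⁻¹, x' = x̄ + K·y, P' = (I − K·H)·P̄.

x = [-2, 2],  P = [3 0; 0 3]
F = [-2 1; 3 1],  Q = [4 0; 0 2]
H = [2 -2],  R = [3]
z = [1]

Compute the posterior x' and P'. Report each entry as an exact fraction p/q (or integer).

x' = [670/327, 478/327]
P' = [1589/327 1487/327; 1487/327 1628/327]

x̄ = F·x = [6, -4]
P̄ = F·P·Fᵀ + Q = [19 -15; -15 32]
y = z − H·x̄ = [-19]
S = H·P̄·Hᵀ + R = [327]
K = P̄·Hᵀ·S⁻¹ = [68/327; -94/327]
x' = x̄ + K·y = [670/327, 478/327]
P' = (I − K·H)·P̄ = [1589/327 1487/327; 1487/327 1628/327]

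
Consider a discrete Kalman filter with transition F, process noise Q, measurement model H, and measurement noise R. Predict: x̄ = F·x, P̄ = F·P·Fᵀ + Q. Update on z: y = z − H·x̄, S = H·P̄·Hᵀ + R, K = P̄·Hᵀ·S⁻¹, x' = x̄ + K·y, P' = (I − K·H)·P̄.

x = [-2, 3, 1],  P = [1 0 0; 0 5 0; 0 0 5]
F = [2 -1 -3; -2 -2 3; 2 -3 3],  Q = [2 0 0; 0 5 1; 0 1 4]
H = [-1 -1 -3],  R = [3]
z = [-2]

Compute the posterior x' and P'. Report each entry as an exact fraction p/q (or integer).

x̄ = F·x = [-10, 1, -10]
P̄ = F·P·Fᵀ + Q = [56 -39 -26; -39 74 72; -26 72 98]
y = z − H·x̄ = [-41]
S = H·P̄·Hᵀ + R = [1213]
K = P̄·Hᵀ·S⁻¹ = [61/1213; -251/1213; -340/1213]
x' = x̄ + K·y = [-14631/1213, 11504/1213, 1810/1213]
P' = (I − K·H)·P̄ = [64207/1213 -31996/1213 -10798/1213; -31996/1213 26761/1213 1996/1213; -10798/1213 1996/1213 3274/1213]

x' = [-14631/1213, 11504/1213, 1810/1213]
P' = [64207/1213 -31996/1213 -10798/1213; -31996/1213 26761/1213 1996/1213; -10798/1213 1996/1213 3274/1213]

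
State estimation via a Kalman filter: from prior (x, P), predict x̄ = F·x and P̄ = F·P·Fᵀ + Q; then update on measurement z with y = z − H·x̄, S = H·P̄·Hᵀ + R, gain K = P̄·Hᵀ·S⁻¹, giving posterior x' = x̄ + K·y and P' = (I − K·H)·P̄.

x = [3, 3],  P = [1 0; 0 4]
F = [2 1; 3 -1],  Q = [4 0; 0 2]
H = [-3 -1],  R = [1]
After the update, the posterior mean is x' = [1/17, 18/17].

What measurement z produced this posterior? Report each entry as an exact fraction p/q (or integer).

x̄ = F·x = [9, 6]
P̄ = F·P·Fᵀ + Q = [12 2; 2 15]
S = H·P̄·Hᵀ + R = [136]
K = P̄·Hᵀ·S⁻¹ = [-19/68; -21/136]
x' − x̄ = [-152/17, -84/17] = K·y
y = (KᵀK)⁻¹·Kᵀ·(x' − x̄) = [32]
z = y + H·x̄ = [32] + [-33] = [-1]

z = [-1]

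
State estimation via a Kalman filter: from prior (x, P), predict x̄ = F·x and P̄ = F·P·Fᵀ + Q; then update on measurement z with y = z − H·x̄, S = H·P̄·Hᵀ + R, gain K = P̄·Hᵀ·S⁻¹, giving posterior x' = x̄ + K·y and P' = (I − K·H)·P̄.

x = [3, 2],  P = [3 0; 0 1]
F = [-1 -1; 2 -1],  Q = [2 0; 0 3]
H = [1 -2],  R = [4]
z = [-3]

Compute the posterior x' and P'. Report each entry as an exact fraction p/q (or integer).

x̄ = F·x = [-5, 4]
P̄ = F·P·Fᵀ + Q = [6 -5; -5 16]
y = z − H·x̄ = [10]
S = H·P̄·Hᵀ + R = [94]
K = P̄·Hᵀ·S⁻¹ = [8/47; -37/94]
x' = x̄ + K·y = [-155/47, 3/47]
P' = (I − K·H)·P̄ = [154/47 61/47; 61/47 135/94]

x' = [-155/47, 3/47]
P' = [154/47 61/47; 61/47 135/94]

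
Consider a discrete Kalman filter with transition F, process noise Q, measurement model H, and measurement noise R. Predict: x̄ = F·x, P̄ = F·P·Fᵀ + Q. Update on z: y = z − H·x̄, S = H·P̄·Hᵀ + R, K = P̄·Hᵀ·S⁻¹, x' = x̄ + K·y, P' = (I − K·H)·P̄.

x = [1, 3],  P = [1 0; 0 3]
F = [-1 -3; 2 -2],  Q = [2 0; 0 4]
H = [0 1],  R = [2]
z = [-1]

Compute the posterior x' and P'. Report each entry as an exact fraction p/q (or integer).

x' = [-86/11, -14/11]
P' = [202/11 16/11; 16/11 20/11]

x̄ = F·x = [-10, -4]
P̄ = F·P·Fᵀ + Q = [30 16; 16 20]
y = z − H·x̄ = [3]
S = H·P̄·Hᵀ + R = [22]
K = P̄·Hᵀ·S⁻¹ = [8/11; 10/11]
x' = x̄ + K·y = [-86/11, -14/11]
P' = (I − K·H)·P̄ = [202/11 16/11; 16/11 20/11]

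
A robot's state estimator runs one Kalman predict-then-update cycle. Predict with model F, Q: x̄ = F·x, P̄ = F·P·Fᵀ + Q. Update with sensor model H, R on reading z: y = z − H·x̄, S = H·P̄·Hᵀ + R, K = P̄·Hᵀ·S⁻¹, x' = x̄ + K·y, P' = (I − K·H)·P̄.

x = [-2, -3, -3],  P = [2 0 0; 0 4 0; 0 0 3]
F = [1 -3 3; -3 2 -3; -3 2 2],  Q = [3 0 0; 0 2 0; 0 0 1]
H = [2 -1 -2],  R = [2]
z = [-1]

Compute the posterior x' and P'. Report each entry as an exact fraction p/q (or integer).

x' = [-2, 9, -6]
P' = [14995/913 -608/83 18122/913; -608/83 1258/83 -1218/83; 18122/913 -1218/83 24955/913]

x̄ = F·x = [-2, 9, -6]
P̄ = F·P·Fᵀ + Q = [68 -57 -12; -57 63 16; -12 16 47]
y = z − H·x̄ = [0]
S = H·P̄·Hᵀ + R = [913]
K = P̄·Hᵀ·S⁻¹ = [217/913; -19/83; -134/913]
x' = x̄ + K·y = [-2, 9, -6]
P' = (I − K·H)·P̄ = [14995/913 -608/83 18122/913; -608/83 1258/83 -1218/83; 18122/913 -1218/83 24955/913]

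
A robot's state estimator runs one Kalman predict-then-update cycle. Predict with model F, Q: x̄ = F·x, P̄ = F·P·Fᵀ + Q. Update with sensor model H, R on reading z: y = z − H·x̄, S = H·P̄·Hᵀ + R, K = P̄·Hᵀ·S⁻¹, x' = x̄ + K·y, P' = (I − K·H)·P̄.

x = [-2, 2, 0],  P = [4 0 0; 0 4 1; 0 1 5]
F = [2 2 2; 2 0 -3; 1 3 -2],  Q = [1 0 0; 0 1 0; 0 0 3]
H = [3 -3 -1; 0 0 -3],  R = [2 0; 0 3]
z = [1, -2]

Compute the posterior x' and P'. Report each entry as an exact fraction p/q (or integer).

x' = [-360163/110146, -423041/110146, 38225/55073]
P' = [1284281/110146 1263761/110146 11131/55073; 1263761/110146 635856/55073 10145/110146; 11131/55073 10145/110146 36447/110146]

x̄ = F·x = [0, -4, 4]
P̄ = F·P·Fᵀ + Q = [61 -20 14; -20 62 29; 14 29 51]
y = z − H·x̄ = [-7, 10]
S = H·P̄·Hᵀ + R = [1610 288; 288 462]
K = P̄·Hᵀ·S⁻¹ = [19649/110146 -11131/55073; -16999/110146 -10145/110146; -24/55073 -36447/110146]
x' = x̄ + K·y = [-360163/110146, -423041/110146, 38225/55073]
P' = (I − K·H)·P̄ = [1284281/110146 1263761/110146 11131/55073; 1263761/110146 635856/55073 10145/110146; 11131/55073 10145/110146 36447/110146]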